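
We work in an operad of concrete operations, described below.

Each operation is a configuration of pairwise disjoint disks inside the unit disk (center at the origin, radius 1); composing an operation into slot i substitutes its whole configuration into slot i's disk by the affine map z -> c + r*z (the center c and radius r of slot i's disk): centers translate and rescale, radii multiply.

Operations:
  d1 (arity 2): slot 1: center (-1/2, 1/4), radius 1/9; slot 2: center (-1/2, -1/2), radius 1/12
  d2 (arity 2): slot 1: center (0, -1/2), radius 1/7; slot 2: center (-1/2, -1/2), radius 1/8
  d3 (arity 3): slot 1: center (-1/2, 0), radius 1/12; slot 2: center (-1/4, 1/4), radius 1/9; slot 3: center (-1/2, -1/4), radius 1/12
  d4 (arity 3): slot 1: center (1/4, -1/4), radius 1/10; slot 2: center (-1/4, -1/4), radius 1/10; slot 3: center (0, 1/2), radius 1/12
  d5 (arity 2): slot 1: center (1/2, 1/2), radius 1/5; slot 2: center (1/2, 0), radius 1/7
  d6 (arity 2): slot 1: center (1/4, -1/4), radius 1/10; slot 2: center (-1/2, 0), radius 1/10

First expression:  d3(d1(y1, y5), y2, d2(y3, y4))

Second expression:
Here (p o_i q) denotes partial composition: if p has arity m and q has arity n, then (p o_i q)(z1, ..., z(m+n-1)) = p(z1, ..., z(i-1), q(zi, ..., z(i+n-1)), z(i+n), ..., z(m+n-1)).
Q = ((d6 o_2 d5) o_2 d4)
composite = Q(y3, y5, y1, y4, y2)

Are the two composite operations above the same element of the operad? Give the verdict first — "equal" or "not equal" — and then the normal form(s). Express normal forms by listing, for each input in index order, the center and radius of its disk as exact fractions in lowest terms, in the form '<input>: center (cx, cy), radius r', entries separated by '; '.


In normal form, the first expression is y1: center (-13/24, 1/48), radius 1/108; y2: center (-1/4, 1/4), radius 1/9; y3: center (-1/2, -7/24), radius 1/84; y4: center (-13/24, -7/24), radius 1/96; y5: center (-13/24, -1/24), radius 1/144
In normal form, the second expression is y1: center (-91/200, 9/200), radius 1/500; y2: center (-9/20, 0), radius 1/70; y3: center (1/4, -1/4), radius 1/10; y4: center (-9/20, 3/50), radius 1/600; y5: center (-89/200, 9/200), radius 1/500
Distinct normal forms: not equal.

not equal; the first gives y1: center (-13/24, 1/48), radius 1/108; y2: center (-1/4, 1/4), radius 1/9; y3: center (-1/2, -7/24), radius 1/84; y4: center (-13/24, -7/24), radius 1/96; y5: center (-13/24, -1/24), radius 1/144 and the second y1: center (-91/200, 9/200), radius 1/500; y2: center (-9/20, 0), radius 1/70; y3: center (1/4, -1/4), radius 1/10; y4: center (-9/20, 3/50), radius 1/600; y5: center (-89/200, 9/200), radius 1/500


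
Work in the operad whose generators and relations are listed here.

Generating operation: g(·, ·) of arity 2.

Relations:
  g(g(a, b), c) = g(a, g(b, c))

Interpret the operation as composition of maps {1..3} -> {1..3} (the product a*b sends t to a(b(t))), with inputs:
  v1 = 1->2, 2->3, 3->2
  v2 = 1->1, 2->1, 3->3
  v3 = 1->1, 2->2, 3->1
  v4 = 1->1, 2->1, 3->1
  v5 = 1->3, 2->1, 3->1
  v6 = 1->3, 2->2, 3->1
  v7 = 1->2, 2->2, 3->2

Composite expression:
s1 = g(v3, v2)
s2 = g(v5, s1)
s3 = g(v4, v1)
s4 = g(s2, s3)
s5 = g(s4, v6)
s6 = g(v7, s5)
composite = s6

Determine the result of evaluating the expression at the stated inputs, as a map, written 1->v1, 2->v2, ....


1->2, 2->2, 3->2

g(v3, v2) = 1->1, 2->1, 3->1
g(v5, g(v3, v2)) = 1->3, 2->3, 3->3
g(v4, v1) = 1->1, 2->1, 3->1
g(g(v5, g(v3, v2)), g(v4, v1)) = 1->3, 2->3, 3->3
g(g(g(v5, g(v3, v2)), g(v4, v1)), v6) = 1->3, 2->3, 3->3
g(v7, g(g(g(v5, g(v3, v2)), g(v4, v1)), v6)) = 1->2, 2->2, 3->2


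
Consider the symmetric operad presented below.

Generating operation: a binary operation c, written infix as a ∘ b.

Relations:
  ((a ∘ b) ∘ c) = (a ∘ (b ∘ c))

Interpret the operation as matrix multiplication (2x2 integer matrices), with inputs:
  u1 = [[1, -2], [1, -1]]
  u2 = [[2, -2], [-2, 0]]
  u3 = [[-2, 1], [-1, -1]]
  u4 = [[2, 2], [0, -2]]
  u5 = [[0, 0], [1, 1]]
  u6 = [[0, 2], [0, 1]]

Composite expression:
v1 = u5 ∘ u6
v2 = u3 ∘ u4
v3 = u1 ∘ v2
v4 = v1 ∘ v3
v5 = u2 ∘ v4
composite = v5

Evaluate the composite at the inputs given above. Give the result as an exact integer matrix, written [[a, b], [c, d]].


[[12, 36], [0, 0]]

(u5 ∘ u6) = [[0, 0], [0, 3]]
(u3 ∘ u4) = [[-4, -6], [-2, 0]]
(u1 ∘ (u3 ∘ u4)) = [[0, -6], [-2, -6]]
((u5 ∘ u6) ∘ (u1 ∘ (u3 ∘ u4))) = [[0, 0], [-6, -18]]
(u2 ∘ ((u5 ∘ u6) ∘ (u1 ∘ (u3 ∘ u4)))) = [[12, 36], [0, 0]]


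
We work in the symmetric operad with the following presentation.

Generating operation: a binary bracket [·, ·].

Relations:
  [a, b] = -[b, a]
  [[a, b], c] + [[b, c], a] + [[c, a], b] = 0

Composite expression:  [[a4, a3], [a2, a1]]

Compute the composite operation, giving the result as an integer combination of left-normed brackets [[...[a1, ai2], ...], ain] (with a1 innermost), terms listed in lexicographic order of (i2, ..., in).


-[[[a1, a2], a3], a4] + [[[a1, a2], a4], a3]

Left-normed coefficients sit on the a1-initial expansion words.
Composite bracket: [[a4, a3], [a2, a1]]
The bracket unfolds into 8 signed words via [a, b] = ab - ba (2^3 = 8).
Coefficients come from the a1-initial words:
  the word a1a2a3a4 carries sign -1 and contributes -[[[a1, a2], a3], a4]
  the word a1a2a4a3 carries sign +1 and contributes +[[[a1, a2], a4], a3]


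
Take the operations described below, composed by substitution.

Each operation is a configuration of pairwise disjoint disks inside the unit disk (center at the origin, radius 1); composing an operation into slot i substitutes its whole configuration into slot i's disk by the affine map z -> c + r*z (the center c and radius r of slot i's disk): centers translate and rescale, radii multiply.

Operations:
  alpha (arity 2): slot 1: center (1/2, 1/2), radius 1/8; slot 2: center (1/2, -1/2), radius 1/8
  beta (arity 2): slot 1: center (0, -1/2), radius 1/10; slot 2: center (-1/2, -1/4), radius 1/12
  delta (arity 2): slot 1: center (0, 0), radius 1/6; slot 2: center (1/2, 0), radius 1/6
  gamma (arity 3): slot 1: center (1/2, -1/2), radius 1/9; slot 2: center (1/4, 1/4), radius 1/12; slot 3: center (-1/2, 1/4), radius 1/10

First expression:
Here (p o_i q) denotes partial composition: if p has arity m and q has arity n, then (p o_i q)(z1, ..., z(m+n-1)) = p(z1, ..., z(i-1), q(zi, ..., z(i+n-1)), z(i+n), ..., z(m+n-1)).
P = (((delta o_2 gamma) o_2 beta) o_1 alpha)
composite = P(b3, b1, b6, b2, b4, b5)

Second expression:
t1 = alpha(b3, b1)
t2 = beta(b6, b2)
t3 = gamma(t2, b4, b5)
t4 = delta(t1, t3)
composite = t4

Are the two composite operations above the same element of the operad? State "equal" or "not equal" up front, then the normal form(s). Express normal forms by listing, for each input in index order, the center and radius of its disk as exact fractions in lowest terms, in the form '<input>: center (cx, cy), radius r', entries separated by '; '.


equal — both sides give b1: center (1/12, -1/12), radius 1/48; b2: center (31/54, -19/216), radius 1/648; b3: center (1/12, 1/12), radius 1/48; b4: center (13/24, 1/24), radius 1/72; b5: center (5/12, 1/24), radius 1/60; b6: center (7/12, -5/54), radius 1/540

Reducing the first expression gives b1: center (1/12, -1/12), radius 1/48; b2: center (31/54, -19/216), radius 1/648; b3: center (1/12, 1/12), radius 1/48; b4: center (13/24, 1/24), radius 1/72; b5: center (5/12, 1/24), radius 1/60; b6: center (7/12, -5/54), radius 1/540
Reducing the second expression gives b1: center (1/12, -1/12), radius 1/48; b2: center (31/54, -19/216), radius 1/648; b3: center (1/12, 1/12), radius 1/48; b4: center (13/24, 1/24), radius 1/72; b5: center (5/12, 1/24), radius 1/60; b6: center (7/12, -5/54), radius 1/540
Identical normal forms: equal.


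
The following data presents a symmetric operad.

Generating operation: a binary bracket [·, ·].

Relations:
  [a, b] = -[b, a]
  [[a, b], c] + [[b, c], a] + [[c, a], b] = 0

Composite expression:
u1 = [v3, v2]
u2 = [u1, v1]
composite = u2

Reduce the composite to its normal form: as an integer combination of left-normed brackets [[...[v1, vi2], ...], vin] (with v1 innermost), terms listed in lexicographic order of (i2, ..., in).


[[v1, v2], v3] - [[v1, v3], v2]

Expand each bracket as ab - ba; the v1-initial words give the coefficients.
Composite bracket: [[v3, v2], v1]
Each bracket splits as ab - ba, giving 4 signed words (2^2 = 4).
Collect the words opening with v1:
  v1v2v3 appears with sign +1, giving the term +[[v1, v2], v3]
  v1v3v2 appears with sign -1, giving the term -[[v1, v3], v2]


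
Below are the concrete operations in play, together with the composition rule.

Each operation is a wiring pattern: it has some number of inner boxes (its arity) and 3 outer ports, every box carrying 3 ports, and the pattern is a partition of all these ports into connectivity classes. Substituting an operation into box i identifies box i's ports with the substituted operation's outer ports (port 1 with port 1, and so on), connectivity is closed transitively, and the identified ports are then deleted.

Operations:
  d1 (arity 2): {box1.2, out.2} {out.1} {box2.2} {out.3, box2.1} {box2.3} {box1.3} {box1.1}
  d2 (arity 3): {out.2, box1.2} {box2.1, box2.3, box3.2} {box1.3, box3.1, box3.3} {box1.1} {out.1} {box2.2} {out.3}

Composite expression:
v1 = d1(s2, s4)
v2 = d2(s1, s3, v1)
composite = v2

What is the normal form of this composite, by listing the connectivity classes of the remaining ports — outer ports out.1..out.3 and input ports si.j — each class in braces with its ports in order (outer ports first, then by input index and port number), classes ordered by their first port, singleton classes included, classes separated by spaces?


After gluing at d2, chains via deleted ports link the s-ports.
composing d1 on (s2, s4), with out.j its own outer ports: {out.1} {out.2, s2.2} {out.3, s4.1} {s2.1} {s2.3} {s4.2} {s4.3}
composing d2 on (s1, s3, s2, s4), with out.j its own outer ports: {out.1} {out.2, s1.2} {out.3} {s1.1} {s1.3, s4.1} {s2.1} {s2.2, s3.1, s3.3} {s2.3} {s3.2} {s4.2} {s4.3}

{out.1} {out.2, s1.2} {out.3} {s1.1} {s1.3, s4.1} {s2.1} {s2.2, s3.1, s3.3} {s2.3} {s3.2} {s4.2} {s4.3}


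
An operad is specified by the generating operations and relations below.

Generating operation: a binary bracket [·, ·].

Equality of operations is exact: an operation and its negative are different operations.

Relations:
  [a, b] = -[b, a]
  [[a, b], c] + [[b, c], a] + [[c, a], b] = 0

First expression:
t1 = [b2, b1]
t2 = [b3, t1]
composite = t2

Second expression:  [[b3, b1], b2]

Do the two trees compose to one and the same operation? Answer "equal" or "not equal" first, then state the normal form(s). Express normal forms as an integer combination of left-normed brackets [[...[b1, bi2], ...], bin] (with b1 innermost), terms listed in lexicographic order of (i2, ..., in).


Normal form of the first expression: [[b1, b2], b3]
Normal form of the second expression: -[[b1, b3], b2]
Different reductions; not equal.

not equal — first [[b1, b2], b3], second -[[b1, b3], b2]


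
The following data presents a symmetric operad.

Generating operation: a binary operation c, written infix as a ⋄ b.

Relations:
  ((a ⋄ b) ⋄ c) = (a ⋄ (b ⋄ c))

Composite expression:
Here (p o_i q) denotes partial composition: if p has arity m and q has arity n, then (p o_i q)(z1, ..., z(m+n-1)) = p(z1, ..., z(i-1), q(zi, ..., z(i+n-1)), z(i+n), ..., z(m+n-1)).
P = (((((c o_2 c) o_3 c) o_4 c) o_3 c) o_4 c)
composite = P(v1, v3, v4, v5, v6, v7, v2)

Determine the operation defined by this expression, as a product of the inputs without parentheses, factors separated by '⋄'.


v1 ⋄ v3 ⋄ v4 ⋄ v5 ⋄ v6 ⋄ v7 ⋄ v2

Every regrouping of c is equal, so read the v-inputs in written order.
(v5 ⋄ v6) flattens to v5 ⋄ v6
(v4 ⋄ (v5 ⋄ v6)) flattens to v4 ⋄ v5 ⋄ v6
(v7 ⋄ v2) flattens to v7 ⋄ v2
((v4 ⋄ (v5 ⋄ v6)) ⋄ (v7 ⋄ v2)) flattens to v4 ⋄ v5 ⋄ v6 ⋄ v7 ⋄ v2
(v3 ⋄ ((v4 ⋄ (v5 ⋄ v6)) ⋄ (v7 ⋄ v2))) flattens to v3 ⋄ v4 ⋄ v5 ⋄ v6 ⋄ v7 ⋄ v2
(v1 ⋄ (v3 ⋄ ((v4 ⋄ (v5 ⋄ v6)) ⋄ (v7 ⋄ v2)))) flattens to v1 ⋄ v3 ⋄ v4 ⋄ v5 ⋄ v6 ⋄ v7 ⋄ v2


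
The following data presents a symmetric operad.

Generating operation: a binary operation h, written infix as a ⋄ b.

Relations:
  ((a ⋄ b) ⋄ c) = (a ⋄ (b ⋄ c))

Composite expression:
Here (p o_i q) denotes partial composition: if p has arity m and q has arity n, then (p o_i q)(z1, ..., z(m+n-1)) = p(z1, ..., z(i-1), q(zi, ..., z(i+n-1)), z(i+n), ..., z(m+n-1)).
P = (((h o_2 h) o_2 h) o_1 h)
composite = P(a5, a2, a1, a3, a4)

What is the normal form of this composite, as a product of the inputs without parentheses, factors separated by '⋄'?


All parenthesizations of h agree; list the a-inputs left to right.
(a5 ⋄ a2) unparenthesizes to a5 ⋄ a2
(a1 ⋄ a3) unparenthesizes to a1 ⋄ a3
((a1 ⋄ a3) ⋄ a4) unparenthesizes to a1 ⋄ a3 ⋄ a4
((a5 ⋄ a2) ⋄ ((a1 ⋄ a3) ⋄ a4)) unparenthesizes to a5 ⋄ a2 ⋄ a1 ⋄ a3 ⋄ a4

a5 ⋄ a2 ⋄ a1 ⋄ a3 ⋄ a4


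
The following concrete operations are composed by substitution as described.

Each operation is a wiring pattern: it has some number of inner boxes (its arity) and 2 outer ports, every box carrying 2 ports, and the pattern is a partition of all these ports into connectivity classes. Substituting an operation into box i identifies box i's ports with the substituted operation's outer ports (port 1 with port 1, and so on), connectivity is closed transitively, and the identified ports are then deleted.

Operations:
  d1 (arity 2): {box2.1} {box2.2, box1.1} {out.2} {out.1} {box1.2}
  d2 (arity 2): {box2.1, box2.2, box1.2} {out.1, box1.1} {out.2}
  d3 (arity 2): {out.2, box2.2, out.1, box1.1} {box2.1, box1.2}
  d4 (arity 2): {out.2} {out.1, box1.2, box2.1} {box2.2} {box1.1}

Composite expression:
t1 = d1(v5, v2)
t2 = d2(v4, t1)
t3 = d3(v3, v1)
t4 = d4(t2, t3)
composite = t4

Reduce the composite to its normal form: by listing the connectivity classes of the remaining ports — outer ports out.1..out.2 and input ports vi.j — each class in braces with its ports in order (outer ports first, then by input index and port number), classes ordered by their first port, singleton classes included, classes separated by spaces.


{out.1, v1.2, v3.1} {out.2} {v1.1, v3.2} {v2.1} {v2.2, v5.1} {v4.1} {v4.2} {v5.2}

Treat the ports identified at d4 as solder joints: merge, then drop.
after d1, the pattern on (v5, v2) reads {out.1} {out.2} {v2.1} {v2.2, v5.1} {v5.2} (out.j = its outer ports)
after d2, the pattern on (v4, v5, v2) reads {out.1, v4.1} {out.2} {v2.1} {v2.2, v5.1} {v4.2} {v5.2} (out.j = its outer ports)
after d3, the pattern on (v3, v1) reads {out.1, out.2, v1.2, v3.1} {v1.1, v3.2} (out.j = its outer ports)
after d4, the pattern on (v4, v5, v2, v3, v1) reads {out.1, v1.2, v3.1} {out.2} {v1.1, v3.2} {v2.1} {v2.2, v5.1} {v4.1} {v4.2} {v5.2} (out.j = its outer ports)


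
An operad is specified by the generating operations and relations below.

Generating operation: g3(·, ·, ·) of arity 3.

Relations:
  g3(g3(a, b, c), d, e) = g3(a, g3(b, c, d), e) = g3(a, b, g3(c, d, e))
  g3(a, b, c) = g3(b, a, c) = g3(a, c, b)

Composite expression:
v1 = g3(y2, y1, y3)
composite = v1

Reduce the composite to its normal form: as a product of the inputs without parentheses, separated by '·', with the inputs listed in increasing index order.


y1 · y2 · y3


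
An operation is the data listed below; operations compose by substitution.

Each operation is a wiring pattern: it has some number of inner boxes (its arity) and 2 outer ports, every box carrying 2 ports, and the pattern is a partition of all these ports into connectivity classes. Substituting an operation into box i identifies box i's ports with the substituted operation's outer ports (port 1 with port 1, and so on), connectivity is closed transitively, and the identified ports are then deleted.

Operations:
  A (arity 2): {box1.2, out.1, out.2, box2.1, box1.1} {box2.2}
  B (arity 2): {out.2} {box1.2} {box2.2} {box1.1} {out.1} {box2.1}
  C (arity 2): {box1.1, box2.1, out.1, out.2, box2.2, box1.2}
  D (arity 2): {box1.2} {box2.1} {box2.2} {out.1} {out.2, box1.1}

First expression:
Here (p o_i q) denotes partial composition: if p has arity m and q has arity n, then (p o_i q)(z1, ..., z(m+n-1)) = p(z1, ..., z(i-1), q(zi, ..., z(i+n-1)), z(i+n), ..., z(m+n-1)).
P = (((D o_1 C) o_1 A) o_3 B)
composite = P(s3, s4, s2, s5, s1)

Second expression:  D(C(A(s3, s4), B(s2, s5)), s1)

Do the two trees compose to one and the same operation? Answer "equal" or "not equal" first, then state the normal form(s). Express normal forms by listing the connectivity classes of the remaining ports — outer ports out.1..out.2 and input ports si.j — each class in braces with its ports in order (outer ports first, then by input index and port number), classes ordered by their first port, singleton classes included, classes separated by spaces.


equal; both compose to {out.1} {out.2, s3.1, s3.2, s4.1} {s1.1} {s1.2} {s2.1} {s2.2} {s4.2} {s5.1} {s5.2}

In normal form, the first expression is {out.1} {out.2, s3.1, s3.2, s4.1} {s1.1} {s1.2} {s2.1} {s2.2} {s4.2} {s5.1} {s5.2}
In normal form, the second expression is {out.1} {out.2, s3.1, s3.2, s4.1} {s1.1} {s1.2} {s2.1} {s2.2} {s4.2} {s5.1} {s5.2}
Identical normal forms: equal.


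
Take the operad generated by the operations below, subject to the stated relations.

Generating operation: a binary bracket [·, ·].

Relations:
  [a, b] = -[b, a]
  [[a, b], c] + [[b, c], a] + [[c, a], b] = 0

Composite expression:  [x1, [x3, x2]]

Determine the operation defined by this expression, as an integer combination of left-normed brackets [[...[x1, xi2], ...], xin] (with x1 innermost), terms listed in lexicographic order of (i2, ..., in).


-[[x1, x2], x3] + [[x1, x3], x2]


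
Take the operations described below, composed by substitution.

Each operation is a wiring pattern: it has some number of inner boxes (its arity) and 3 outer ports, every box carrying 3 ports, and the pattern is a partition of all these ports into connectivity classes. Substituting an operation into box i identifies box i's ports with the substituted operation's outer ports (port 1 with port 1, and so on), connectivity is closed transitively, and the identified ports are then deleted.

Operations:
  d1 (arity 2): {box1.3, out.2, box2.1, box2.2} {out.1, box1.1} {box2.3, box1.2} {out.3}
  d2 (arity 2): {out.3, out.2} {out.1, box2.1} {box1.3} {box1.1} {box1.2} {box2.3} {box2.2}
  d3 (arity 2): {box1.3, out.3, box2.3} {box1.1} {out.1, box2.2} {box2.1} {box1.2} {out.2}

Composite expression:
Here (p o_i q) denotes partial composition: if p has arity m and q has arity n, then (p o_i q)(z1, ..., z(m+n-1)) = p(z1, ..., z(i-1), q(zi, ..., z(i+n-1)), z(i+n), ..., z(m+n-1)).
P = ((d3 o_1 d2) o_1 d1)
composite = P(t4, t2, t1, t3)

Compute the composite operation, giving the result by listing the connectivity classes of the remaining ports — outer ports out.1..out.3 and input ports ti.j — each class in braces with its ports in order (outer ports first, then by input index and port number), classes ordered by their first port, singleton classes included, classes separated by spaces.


{out.1, t3.2} {out.2} {out.3, t3.3} {t1.1} {t1.2} {t1.3} {t2.1, t2.2, t4.3} {t2.3, t4.2} {t3.1} {t4.1}

Substituting into d3 glues patterns; closure does the rest.
after d1, the pattern on (t4, t2) reads {out.1, t4.1} {out.2, t2.1, t2.2, t4.3} {out.3} {t2.3, t4.2} (out.j = its outer ports)
after d2, the pattern on (t4, t2, t1) reads {out.1, t1.1} {out.2, out.3} {t1.2} {t1.3} {t2.1, t2.2, t4.3} {t2.3, t4.2} {t4.1} (out.j = its outer ports)
after d3, the pattern on (t4, t2, t1, t3) reads {out.1, t3.2} {out.2} {out.3, t3.3} {t1.1} {t1.2} {t1.3} {t2.1, t2.2, t4.3} {t2.3, t4.2} {t3.1} {t4.1} (out.j = its outer ports)


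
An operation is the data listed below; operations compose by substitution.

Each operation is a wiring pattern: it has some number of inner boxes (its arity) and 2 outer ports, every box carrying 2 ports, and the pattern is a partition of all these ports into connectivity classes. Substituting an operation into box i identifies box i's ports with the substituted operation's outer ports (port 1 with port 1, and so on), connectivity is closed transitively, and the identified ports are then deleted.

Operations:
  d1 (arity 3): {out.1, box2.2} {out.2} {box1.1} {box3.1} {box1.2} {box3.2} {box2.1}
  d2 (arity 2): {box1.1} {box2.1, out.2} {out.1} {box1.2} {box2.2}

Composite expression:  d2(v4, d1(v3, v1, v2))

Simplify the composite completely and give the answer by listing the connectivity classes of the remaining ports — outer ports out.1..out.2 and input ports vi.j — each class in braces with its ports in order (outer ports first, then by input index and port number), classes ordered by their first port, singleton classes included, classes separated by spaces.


{out.1} {out.2, v1.2} {v1.1} {v2.1} {v2.2} {v3.1} {v3.2} {v4.1} {v4.2}


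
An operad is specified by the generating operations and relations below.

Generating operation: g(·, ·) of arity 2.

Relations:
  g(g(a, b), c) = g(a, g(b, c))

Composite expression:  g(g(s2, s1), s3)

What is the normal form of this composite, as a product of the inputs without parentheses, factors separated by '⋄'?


s2 ⋄ s1 ⋄ s3

Every regrouping of g is equal, so read the s-inputs in written order.
g(s2, s1) reduces to s2 ⋄ s1
g(g(s2, s1), s3) reduces to s2 ⋄ s1 ⋄ s3


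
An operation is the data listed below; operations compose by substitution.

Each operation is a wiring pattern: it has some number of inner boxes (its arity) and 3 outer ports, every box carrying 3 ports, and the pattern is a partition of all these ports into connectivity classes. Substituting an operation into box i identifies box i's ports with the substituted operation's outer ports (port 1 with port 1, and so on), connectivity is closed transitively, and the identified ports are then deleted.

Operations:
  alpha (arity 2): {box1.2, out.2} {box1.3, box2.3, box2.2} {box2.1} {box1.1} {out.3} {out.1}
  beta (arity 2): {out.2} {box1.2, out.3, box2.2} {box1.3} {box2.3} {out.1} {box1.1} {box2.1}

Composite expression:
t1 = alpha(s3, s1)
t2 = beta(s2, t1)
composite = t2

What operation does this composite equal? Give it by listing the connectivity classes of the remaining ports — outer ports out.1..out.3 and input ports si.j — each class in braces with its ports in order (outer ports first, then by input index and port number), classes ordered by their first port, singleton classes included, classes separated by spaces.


{out.1} {out.2} {out.3, s2.2, s3.2} {s1.1} {s1.2, s1.3, s3.3} {s2.1} {s2.3} {s3.1}

Substituting into beta glues patterns; closure does the rest.
composing alpha on (s3, s1), with out.j its own outer ports: {out.1} {out.2, s3.2} {out.3} {s1.1} {s1.2, s1.3, s3.3} {s3.1}
composing beta on (s2, s3, s1), with out.j its own outer ports: {out.1} {out.2} {out.3, s2.2, s3.2} {s1.1} {s1.2, s1.3, s3.3} {s2.1} {s2.3} {s3.1}


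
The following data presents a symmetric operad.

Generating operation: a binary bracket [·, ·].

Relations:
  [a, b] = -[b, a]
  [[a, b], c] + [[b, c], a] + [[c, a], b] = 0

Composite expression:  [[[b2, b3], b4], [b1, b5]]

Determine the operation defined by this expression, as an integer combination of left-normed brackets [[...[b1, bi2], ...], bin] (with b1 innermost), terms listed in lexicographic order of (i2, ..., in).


-[[[[b1, b5], b2], b3], b4] + [[[[b1, b5], b3], b2], b4] + [[[[b1, b5], b4], b2], b3] - [[[[b1, b5], b4], b3], b2]


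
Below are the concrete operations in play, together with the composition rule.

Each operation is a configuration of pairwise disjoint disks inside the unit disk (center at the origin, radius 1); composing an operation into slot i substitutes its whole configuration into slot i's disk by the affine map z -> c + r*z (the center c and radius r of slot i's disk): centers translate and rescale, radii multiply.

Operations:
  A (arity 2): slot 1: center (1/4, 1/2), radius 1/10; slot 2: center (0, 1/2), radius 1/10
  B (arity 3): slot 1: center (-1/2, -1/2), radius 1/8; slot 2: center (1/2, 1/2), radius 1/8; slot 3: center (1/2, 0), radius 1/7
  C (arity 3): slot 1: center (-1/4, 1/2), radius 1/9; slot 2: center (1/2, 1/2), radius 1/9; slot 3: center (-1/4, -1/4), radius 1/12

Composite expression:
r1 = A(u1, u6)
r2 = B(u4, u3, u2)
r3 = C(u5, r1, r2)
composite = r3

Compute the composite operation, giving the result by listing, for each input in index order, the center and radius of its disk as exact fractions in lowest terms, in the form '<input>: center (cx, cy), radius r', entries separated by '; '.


Below C, radii multiply path by path; the u-disk centers shift.
input u5: composing its 1 substitution step yields center (-1/4, 1/2), radius 1/9
input u1: composing its 2 substitution steps yields center (19/36, 5/9), radius 1/90
input u6: composing its 2 substitution steps yields center (1/2, 5/9), radius 1/90
input u4: composing its 2 substitution steps yields center (-7/24, -7/24), radius 1/96
input u3: composing its 2 substitution steps yields center (-5/24, -5/24), radius 1/96
input u2: composing its 2 substitution steps yields center (-5/24, -1/4), radius 1/84

u1: center (19/36, 5/9), radius 1/90; u2: center (-5/24, -1/4), radius 1/84; u3: center (-5/24, -5/24), radius 1/96; u4: center (-7/24, -7/24), radius 1/96; u5: center (-1/4, 1/2), radius 1/9; u6: center (1/2, 5/9), radius 1/90


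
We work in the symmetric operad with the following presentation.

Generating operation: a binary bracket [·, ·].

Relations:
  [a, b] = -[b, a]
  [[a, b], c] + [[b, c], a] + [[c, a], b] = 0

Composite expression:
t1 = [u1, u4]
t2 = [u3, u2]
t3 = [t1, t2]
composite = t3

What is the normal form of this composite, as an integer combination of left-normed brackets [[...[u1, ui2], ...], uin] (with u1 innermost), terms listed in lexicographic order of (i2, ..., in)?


-[[[u1, u4], u2], u3] + [[[u1, u4], u3], u2]

Antisymmetry and Jacobi reduce to u1-anchored left-normed brackets.
Composite bracket: [[u1, u4], [u3, u2]]
Expanding via [a, b] = ab - ba: 8 signed words (2^3 = 8).
Keep just the words that open with u1:
  u1u4u2u3 appears with sign -1, giving the term -[[[u1, u4], u2], u3]
  u1u4u3u2 appears with sign +1, giving the term +[[[u1, u4], u3], u2]


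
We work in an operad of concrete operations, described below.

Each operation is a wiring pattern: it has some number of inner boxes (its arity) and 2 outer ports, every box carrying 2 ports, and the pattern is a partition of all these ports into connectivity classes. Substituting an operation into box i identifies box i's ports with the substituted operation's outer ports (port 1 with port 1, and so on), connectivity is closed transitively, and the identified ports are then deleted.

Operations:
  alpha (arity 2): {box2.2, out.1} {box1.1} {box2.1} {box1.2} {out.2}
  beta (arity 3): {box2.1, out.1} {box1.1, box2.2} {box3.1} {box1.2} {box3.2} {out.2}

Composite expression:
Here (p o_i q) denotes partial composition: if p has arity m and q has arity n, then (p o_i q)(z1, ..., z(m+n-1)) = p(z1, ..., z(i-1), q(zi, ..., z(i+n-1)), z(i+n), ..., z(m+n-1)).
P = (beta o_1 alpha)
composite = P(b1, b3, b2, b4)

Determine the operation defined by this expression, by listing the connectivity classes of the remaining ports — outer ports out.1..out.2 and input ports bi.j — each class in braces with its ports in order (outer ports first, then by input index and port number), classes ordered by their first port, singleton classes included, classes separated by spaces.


{out.1, b2.1} {out.2} {b1.1} {b1.2} {b2.2, b3.2} {b3.1} {b4.1} {b4.2}


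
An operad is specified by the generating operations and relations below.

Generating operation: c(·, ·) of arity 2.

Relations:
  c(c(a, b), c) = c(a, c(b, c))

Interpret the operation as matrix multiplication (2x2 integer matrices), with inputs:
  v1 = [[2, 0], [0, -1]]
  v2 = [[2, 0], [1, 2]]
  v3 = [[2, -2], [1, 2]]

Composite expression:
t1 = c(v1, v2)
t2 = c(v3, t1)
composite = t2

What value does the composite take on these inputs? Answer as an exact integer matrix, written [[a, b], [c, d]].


[[10, 4], [2, -4]]

c(v1, v2) = [[4, 0], [-1, -2]]
c(v3, c(v1, v2)) = [[10, 4], [2, -4]]


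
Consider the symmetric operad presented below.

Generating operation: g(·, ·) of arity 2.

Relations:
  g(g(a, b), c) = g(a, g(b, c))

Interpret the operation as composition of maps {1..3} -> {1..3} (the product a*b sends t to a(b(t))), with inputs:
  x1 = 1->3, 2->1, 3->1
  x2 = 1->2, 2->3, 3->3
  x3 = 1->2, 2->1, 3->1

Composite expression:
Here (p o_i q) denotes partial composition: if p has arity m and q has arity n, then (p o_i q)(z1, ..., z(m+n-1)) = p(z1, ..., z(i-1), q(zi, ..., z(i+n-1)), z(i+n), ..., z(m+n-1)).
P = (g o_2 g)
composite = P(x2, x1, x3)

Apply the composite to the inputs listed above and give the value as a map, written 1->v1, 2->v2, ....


1->2, 2->3, 3->3

g(x1, x3) = 1->1, 2->3, 3->3
g(x2, g(x1, x3)) = 1->2, 2->3, 3->3


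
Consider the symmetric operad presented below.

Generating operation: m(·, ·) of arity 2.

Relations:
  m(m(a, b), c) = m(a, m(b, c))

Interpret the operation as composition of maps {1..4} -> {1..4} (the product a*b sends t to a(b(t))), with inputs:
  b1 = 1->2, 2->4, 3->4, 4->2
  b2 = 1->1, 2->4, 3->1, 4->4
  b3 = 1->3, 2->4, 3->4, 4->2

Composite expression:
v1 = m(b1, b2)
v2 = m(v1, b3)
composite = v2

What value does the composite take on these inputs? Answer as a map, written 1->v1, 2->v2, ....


1->2, 2->2, 3->2, 4->2

m(b1, b2) = 1->2, 2->2, 3->2, 4->2
m(m(b1, b2), b3) = 1->2, 2->2, 3->2, 4->2


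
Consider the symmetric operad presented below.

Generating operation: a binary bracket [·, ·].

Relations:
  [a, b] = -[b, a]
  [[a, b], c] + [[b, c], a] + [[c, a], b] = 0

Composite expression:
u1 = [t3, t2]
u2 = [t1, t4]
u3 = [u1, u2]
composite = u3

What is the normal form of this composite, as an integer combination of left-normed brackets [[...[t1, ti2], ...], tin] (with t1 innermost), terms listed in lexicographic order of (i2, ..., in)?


Left-normed coefficients sit on the t1-initial expansion words.
Composite bracket: [[t3, t2], [t1, t4]]
Full expansion: 8 signed words from ab - ba (2^3 = 8).
Words beginning with t1 determine it all:
  t1t4t2t3 appears with sign +1, giving the term +[[[t1, t4], t2], t3]
  t1t4t3t2 appears with sign -1, giving the term -[[[t1, t4], t3], t2]

[[[t1, t4], t2], t3] - [[[t1, t4], t3], t2]


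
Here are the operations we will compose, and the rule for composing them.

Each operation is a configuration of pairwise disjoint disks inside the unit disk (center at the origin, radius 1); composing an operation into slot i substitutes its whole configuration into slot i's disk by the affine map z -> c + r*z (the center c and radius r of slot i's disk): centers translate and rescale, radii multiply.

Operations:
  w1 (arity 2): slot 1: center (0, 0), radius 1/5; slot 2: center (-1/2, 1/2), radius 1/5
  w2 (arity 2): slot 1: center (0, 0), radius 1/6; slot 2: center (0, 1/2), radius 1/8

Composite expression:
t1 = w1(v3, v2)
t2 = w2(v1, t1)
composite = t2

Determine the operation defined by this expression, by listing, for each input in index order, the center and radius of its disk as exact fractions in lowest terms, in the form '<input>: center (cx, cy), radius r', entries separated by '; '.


Follow each v-input down from w2: c' goes to c + r*c', radius to r*r'.
input v1: composing its 1 substitution step yields center (0, 0), radius 1/6
input v3: composing its 2 substitution steps yields center (0, 1/2), radius 1/40
input v2: composing its 2 substitution steps yields center (-1/16, 9/16), radius 1/40

v1: center (0, 0), radius 1/6; v2: center (-1/16, 9/16), radius 1/40; v3: center (0, 1/2), radius 1/40


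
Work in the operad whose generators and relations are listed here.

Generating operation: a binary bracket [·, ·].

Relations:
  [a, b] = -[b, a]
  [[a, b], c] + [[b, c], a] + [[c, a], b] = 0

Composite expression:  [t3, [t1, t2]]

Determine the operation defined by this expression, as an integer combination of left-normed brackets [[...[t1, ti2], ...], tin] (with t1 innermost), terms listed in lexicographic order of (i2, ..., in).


-[[t1, t2], t3]

Left-normed coefficients sit on the t1-initial expansion words.
Composite bracket: [t3, [t1, t2]]
Expanding via [a, b] = ab - ba: 4 signed words (2^2 = 4).
Words beginning with t1 determine it all:
  sign of t1t2t3 is -1, so it contributes -[[t1, t2], t3]


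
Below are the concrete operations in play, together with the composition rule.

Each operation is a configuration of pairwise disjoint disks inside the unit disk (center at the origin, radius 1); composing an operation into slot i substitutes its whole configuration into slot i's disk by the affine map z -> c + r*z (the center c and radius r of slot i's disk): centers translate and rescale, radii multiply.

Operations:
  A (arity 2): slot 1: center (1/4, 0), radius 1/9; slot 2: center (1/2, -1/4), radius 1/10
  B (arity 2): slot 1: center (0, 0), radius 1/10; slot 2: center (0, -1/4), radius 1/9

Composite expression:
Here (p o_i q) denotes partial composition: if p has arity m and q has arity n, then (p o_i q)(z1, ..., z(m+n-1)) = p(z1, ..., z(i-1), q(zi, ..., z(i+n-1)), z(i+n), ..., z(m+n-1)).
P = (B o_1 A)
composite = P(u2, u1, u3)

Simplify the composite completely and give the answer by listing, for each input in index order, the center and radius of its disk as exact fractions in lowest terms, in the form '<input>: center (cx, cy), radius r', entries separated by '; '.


u1: center (1/20, -1/40), radius 1/100; u2: center (1/40, 0), radius 1/90; u3: center (0, -1/4), radius 1/9


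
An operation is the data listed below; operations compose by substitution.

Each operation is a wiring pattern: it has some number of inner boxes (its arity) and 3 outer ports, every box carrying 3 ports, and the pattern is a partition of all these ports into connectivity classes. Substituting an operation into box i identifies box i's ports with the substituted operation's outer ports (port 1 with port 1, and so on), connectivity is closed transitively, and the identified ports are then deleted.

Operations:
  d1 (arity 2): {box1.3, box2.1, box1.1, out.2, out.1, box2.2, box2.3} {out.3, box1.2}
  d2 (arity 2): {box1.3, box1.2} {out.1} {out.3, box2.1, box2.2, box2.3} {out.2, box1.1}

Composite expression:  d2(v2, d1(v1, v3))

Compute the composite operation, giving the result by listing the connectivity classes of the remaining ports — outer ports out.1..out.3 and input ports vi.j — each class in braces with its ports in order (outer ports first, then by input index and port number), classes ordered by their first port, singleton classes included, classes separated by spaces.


Two ports join when wires chain via d2-identified ports.
after d1, the pattern on (v1, v3) reads {out.1, out.2, v1.1, v1.3, v3.1, v3.2, v3.3} {out.3, v1.2} (out.j = its outer ports)
after d2, the pattern on (v2, v1, v3) reads {out.1} {out.2, v2.1} {out.3, v1.1, v1.2, v1.3, v3.1, v3.2, v3.3} {v2.2, v2.3} (out.j = its outer ports)

{out.1} {out.2, v2.1} {out.3, v1.1, v1.2, v1.3, v3.1, v3.2, v3.3} {v2.2, v2.3}


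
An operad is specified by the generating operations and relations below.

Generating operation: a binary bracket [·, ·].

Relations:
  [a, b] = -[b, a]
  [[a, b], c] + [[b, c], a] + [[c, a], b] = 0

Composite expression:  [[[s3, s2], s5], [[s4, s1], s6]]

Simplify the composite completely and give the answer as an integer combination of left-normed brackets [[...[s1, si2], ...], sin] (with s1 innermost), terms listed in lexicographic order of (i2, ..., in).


-[[[[[s1, s4], s6], s2], s3], s5] + [[[[[s1, s4], s6], s3], s2], s5] + [[[[[s1, s4], s6], s5], s2], s3] - [[[[[s1, s4], s6], s5], s3], s2]

Expand each bracket as ab - ba; the s1-initial words give the coefficients.
Composite bracket: [[[s3, s2], s5], [[s4, s1], s6]]
Under [a, b] = ab - ba we get 32 signed associative words (2^5 = 32).
Keep just the words that open with s1:
  sign of s1s4s6s2s3s5 is -1, so it contributes -[[[[[s1, s4], s6], s2], s3], s5]
  sign of s1s4s6s3s2s5 is +1, so it contributes +[[[[[s1, s4], s6], s3], s2], s5]
  sign of s1s4s6s5s2s3 is +1, so it contributes +[[[[[s1, s4], s6], s5], s2], s3]
  sign of s1s4s6s5s3s2 is -1, so it contributes -[[[[[s1, s4], s6], s5], s3], s2]


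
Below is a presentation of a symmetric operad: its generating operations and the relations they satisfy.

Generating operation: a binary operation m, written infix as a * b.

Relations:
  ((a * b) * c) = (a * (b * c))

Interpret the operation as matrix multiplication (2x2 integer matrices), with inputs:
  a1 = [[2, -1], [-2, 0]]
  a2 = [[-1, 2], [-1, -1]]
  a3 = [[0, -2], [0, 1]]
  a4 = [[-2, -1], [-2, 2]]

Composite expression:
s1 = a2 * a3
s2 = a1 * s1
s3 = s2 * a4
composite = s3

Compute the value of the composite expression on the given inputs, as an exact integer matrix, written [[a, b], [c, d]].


[[-14, 14], [16, -16]]

(a2 * a3) = [[0, 4], [0, 1]]
(a1 * (a2 * a3)) = [[0, 7], [0, -8]]
((a1 * (a2 * a3)) * a4) = [[-14, 14], [16, -16]]


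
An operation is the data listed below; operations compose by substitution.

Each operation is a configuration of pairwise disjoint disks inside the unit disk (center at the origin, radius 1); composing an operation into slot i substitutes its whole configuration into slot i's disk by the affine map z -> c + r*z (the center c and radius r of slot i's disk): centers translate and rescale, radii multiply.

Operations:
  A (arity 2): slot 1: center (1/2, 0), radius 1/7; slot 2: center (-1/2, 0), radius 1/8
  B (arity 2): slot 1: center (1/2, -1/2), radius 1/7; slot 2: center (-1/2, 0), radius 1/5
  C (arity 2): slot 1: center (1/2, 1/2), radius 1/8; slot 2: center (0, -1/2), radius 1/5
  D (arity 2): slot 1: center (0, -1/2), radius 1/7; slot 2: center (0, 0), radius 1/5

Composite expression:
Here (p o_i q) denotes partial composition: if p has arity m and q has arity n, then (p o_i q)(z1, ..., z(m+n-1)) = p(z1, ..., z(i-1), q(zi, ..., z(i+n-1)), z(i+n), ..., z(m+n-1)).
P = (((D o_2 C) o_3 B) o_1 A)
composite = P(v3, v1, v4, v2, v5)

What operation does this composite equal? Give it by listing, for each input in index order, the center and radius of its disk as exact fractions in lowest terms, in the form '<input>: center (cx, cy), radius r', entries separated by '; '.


v1: center (-1/14, -1/2), radius 1/56; v2: center (1/50, -3/25), radius 1/175; v3: center (1/14, -1/2), radius 1/49; v4: center (1/10, 1/10), radius 1/40; v5: center (-1/50, -1/10), radius 1/125


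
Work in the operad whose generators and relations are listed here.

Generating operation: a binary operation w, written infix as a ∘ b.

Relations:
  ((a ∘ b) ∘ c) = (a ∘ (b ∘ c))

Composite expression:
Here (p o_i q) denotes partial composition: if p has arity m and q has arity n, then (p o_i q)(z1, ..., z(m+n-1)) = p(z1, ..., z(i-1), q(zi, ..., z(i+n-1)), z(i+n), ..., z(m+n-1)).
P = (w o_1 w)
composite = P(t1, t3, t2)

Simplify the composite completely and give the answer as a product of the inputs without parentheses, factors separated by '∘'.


Under associativity of w, the answer is the t's in reading order.
(t1 ∘ t3) reduces to t1 ∘ t3
((t1 ∘ t3) ∘ t2) reduces to t1 ∘ t3 ∘ t2

t1 ∘ t3 ∘ t2


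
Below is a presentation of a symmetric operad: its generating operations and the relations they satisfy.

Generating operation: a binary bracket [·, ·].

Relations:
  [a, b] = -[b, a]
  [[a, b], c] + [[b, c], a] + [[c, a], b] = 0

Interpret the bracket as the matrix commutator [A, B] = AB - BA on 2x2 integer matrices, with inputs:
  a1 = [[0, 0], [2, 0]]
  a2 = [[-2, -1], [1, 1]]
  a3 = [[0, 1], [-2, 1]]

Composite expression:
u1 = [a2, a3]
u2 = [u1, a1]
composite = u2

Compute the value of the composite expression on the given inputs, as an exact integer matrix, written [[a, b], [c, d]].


[[-8, 0], [-4, 8]]


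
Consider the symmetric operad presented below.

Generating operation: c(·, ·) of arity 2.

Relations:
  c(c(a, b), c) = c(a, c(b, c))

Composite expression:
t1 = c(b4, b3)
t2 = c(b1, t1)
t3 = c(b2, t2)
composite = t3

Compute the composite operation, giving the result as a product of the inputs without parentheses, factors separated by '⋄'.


b2 ⋄ b1 ⋄ b4 ⋄ b3

Associativity of c dissolves the nesting; only the b-input order survives.
c(b4, b3) collapses to b4 ⋄ b3
c(b1, c(b4, b3)) collapses to b1 ⋄ b4 ⋄ b3
c(b2, c(b1, c(b4, b3))) collapses to b2 ⋄ b1 ⋄ b4 ⋄ b3
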